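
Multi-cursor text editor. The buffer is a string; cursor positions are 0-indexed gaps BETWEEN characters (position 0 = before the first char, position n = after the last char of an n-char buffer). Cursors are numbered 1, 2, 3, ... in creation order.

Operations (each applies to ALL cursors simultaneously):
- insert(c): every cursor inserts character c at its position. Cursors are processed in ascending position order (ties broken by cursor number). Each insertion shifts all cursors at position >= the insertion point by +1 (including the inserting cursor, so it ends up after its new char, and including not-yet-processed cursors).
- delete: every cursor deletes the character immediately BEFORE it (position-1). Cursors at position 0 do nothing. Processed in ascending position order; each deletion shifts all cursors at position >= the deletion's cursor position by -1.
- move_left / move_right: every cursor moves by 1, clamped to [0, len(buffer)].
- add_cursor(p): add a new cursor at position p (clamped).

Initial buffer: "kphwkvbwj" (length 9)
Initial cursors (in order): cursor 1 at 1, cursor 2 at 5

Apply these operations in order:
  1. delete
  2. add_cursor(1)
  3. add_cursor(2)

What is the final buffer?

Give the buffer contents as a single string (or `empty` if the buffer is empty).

After op 1 (delete): buffer="phwvbwj" (len 7), cursors c1@0 c2@3, authorship .......
After op 2 (add_cursor(1)): buffer="phwvbwj" (len 7), cursors c1@0 c3@1 c2@3, authorship .......
After op 3 (add_cursor(2)): buffer="phwvbwj" (len 7), cursors c1@0 c3@1 c4@2 c2@3, authorship .......

Answer: phwvbwj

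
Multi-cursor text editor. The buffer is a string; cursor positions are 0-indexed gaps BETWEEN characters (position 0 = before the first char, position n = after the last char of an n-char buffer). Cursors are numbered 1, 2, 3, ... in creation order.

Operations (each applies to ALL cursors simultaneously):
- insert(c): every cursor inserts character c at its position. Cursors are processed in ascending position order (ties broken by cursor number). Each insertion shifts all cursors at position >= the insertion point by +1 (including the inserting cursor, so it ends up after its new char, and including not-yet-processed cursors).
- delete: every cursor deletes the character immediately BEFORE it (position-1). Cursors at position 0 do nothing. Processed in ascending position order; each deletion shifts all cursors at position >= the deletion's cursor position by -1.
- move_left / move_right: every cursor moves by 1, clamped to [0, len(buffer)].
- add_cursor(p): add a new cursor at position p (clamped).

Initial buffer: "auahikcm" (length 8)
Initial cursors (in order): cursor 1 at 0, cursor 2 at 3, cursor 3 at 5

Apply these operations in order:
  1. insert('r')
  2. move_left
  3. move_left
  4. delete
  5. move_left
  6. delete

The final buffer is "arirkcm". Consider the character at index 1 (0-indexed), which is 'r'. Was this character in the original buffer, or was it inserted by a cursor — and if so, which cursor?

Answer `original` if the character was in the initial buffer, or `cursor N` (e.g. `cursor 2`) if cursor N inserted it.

Answer: cursor 2

Derivation:
After op 1 (insert('r')): buffer="rauarhirkcm" (len 11), cursors c1@1 c2@5 c3@8, authorship 1...2..3...
After op 2 (move_left): buffer="rauarhirkcm" (len 11), cursors c1@0 c2@4 c3@7, authorship 1...2..3...
After op 3 (move_left): buffer="rauarhirkcm" (len 11), cursors c1@0 c2@3 c3@6, authorship 1...2..3...
After op 4 (delete): buffer="raarirkcm" (len 9), cursors c1@0 c2@2 c3@4, authorship 1..2.3...
After op 5 (move_left): buffer="raarirkcm" (len 9), cursors c1@0 c2@1 c3@3, authorship 1..2.3...
After op 6 (delete): buffer="arirkcm" (len 7), cursors c1@0 c2@0 c3@1, authorship .2.3...
Authorship (.=original, N=cursor N): . 2 . 3 . . .
Index 1: author = 2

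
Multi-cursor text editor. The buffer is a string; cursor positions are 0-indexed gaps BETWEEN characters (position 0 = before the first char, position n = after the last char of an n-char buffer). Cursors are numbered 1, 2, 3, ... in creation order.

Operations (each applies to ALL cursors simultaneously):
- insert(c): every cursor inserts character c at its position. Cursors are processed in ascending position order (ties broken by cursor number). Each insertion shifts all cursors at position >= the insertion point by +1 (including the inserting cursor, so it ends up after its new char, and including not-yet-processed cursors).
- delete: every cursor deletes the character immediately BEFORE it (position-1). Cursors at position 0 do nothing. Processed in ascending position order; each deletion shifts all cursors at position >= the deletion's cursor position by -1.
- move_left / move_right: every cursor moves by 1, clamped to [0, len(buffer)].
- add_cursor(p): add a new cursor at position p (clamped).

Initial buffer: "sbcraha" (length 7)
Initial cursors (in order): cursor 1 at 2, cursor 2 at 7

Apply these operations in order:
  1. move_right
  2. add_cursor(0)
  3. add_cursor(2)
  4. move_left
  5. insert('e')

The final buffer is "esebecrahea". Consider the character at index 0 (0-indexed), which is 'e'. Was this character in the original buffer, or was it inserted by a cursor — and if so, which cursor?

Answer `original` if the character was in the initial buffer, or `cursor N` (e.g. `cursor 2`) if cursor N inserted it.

After op 1 (move_right): buffer="sbcraha" (len 7), cursors c1@3 c2@7, authorship .......
After op 2 (add_cursor(0)): buffer="sbcraha" (len 7), cursors c3@0 c1@3 c2@7, authorship .......
After op 3 (add_cursor(2)): buffer="sbcraha" (len 7), cursors c3@0 c4@2 c1@3 c2@7, authorship .......
After op 4 (move_left): buffer="sbcraha" (len 7), cursors c3@0 c4@1 c1@2 c2@6, authorship .......
After op 5 (insert('e')): buffer="esebecrahea" (len 11), cursors c3@1 c4@3 c1@5 c2@10, authorship 3.4.1....2.
Authorship (.=original, N=cursor N): 3 . 4 . 1 . . . . 2 .
Index 0: author = 3

Answer: cursor 3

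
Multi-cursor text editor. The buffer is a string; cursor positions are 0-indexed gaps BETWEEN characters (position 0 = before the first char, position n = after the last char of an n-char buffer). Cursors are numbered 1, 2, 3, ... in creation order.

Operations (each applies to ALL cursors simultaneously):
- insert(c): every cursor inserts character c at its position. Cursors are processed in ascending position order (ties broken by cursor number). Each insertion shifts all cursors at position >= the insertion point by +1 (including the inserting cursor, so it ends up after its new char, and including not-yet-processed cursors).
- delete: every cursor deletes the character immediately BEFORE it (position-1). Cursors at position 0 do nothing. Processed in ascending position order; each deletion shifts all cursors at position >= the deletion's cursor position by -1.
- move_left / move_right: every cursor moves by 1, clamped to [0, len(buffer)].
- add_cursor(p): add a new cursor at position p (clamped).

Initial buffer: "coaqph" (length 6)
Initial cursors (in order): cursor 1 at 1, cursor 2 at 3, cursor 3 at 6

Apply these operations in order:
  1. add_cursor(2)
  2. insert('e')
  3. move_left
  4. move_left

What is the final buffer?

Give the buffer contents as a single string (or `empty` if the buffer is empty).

After op 1 (add_cursor(2)): buffer="coaqph" (len 6), cursors c1@1 c4@2 c2@3 c3@6, authorship ......
After op 2 (insert('e')): buffer="ceoeaeqphe" (len 10), cursors c1@2 c4@4 c2@6 c3@10, authorship .1.4.2...3
After op 3 (move_left): buffer="ceoeaeqphe" (len 10), cursors c1@1 c4@3 c2@5 c3@9, authorship .1.4.2...3
After op 4 (move_left): buffer="ceoeaeqphe" (len 10), cursors c1@0 c4@2 c2@4 c3@8, authorship .1.4.2...3

Answer: ceoeaeqphe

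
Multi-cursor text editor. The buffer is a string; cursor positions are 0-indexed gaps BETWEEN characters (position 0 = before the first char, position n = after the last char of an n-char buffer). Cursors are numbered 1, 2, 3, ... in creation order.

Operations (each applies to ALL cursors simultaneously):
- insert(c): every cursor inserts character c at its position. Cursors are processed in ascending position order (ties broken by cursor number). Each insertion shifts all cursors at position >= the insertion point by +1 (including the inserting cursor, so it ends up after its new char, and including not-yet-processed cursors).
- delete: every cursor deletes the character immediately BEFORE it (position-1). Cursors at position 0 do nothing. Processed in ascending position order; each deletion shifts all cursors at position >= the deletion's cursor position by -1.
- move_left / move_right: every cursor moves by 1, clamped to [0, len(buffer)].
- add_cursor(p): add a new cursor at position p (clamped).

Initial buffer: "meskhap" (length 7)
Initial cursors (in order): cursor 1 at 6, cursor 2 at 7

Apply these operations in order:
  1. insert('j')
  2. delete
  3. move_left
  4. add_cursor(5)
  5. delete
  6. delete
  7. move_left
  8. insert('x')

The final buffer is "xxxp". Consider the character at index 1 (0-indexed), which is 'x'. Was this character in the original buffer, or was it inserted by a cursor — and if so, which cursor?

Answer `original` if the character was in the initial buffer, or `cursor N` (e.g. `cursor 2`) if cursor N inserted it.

Answer: cursor 2

Derivation:
After op 1 (insert('j')): buffer="meskhajpj" (len 9), cursors c1@7 c2@9, authorship ......1.2
After op 2 (delete): buffer="meskhap" (len 7), cursors c1@6 c2@7, authorship .......
After op 3 (move_left): buffer="meskhap" (len 7), cursors c1@5 c2@6, authorship .......
After op 4 (add_cursor(5)): buffer="meskhap" (len 7), cursors c1@5 c3@5 c2@6, authorship .......
After op 5 (delete): buffer="mesp" (len 4), cursors c1@3 c2@3 c3@3, authorship ....
After op 6 (delete): buffer="p" (len 1), cursors c1@0 c2@0 c3@0, authorship .
After op 7 (move_left): buffer="p" (len 1), cursors c1@0 c2@0 c3@0, authorship .
After op 8 (insert('x')): buffer="xxxp" (len 4), cursors c1@3 c2@3 c3@3, authorship 123.
Authorship (.=original, N=cursor N): 1 2 3 .
Index 1: author = 2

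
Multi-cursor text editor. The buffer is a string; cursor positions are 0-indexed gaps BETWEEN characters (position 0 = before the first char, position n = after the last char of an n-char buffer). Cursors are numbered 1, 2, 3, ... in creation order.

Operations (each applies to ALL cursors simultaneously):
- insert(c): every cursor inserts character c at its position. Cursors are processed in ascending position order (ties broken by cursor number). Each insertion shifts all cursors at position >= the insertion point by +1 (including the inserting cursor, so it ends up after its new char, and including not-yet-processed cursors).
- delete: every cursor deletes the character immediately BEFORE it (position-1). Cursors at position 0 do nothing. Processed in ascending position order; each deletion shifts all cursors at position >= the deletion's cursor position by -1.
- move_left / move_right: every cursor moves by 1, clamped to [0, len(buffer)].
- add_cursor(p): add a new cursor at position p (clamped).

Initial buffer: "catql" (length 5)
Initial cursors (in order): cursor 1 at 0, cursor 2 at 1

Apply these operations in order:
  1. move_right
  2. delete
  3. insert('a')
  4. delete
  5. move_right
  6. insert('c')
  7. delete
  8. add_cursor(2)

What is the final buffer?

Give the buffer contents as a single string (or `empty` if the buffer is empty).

After op 1 (move_right): buffer="catql" (len 5), cursors c1@1 c2@2, authorship .....
After op 2 (delete): buffer="tql" (len 3), cursors c1@0 c2@0, authorship ...
After op 3 (insert('a')): buffer="aatql" (len 5), cursors c1@2 c2@2, authorship 12...
After op 4 (delete): buffer="tql" (len 3), cursors c1@0 c2@0, authorship ...
After op 5 (move_right): buffer="tql" (len 3), cursors c1@1 c2@1, authorship ...
After op 6 (insert('c')): buffer="tccql" (len 5), cursors c1@3 c2@3, authorship .12..
After op 7 (delete): buffer="tql" (len 3), cursors c1@1 c2@1, authorship ...
After op 8 (add_cursor(2)): buffer="tql" (len 3), cursors c1@1 c2@1 c3@2, authorship ...

Answer: tql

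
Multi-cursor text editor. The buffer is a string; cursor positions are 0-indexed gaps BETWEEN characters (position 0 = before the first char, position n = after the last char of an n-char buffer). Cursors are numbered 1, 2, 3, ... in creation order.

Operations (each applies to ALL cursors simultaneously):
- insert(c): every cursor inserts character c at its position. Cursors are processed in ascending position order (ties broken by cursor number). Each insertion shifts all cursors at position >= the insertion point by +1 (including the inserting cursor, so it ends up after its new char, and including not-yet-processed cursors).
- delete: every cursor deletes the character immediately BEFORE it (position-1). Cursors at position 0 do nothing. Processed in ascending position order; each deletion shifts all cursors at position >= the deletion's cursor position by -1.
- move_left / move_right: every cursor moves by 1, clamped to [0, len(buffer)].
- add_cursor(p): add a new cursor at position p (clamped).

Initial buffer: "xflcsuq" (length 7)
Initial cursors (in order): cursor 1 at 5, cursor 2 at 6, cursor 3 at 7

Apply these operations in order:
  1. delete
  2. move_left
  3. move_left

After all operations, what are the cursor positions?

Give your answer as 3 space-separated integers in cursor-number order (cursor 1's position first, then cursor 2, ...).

After op 1 (delete): buffer="xflc" (len 4), cursors c1@4 c2@4 c3@4, authorship ....
After op 2 (move_left): buffer="xflc" (len 4), cursors c1@3 c2@3 c3@3, authorship ....
After op 3 (move_left): buffer="xflc" (len 4), cursors c1@2 c2@2 c3@2, authorship ....

Answer: 2 2 2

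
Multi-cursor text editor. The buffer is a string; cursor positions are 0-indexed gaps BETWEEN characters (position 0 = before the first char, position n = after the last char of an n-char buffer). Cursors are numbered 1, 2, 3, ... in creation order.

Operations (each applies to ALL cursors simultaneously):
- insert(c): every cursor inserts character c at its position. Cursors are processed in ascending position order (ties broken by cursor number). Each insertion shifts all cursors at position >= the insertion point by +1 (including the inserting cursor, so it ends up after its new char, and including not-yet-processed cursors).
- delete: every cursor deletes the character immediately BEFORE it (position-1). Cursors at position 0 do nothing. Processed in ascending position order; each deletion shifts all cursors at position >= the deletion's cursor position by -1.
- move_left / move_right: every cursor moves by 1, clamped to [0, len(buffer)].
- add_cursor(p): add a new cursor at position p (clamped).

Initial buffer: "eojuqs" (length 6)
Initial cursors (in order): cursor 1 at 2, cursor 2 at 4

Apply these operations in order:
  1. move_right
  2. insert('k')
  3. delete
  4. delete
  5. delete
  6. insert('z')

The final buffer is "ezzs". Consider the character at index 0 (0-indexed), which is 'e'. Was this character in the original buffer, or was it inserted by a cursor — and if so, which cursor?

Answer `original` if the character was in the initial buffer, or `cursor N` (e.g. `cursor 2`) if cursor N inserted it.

Answer: original

Derivation:
After op 1 (move_right): buffer="eojuqs" (len 6), cursors c1@3 c2@5, authorship ......
After op 2 (insert('k')): buffer="eojkuqks" (len 8), cursors c1@4 c2@7, authorship ...1..2.
After op 3 (delete): buffer="eojuqs" (len 6), cursors c1@3 c2@5, authorship ......
After op 4 (delete): buffer="eous" (len 4), cursors c1@2 c2@3, authorship ....
After op 5 (delete): buffer="es" (len 2), cursors c1@1 c2@1, authorship ..
After op 6 (insert('z')): buffer="ezzs" (len 4), cursors c1@3 c2@3, authorship .12.
Authorship (.=original, N=cursor N): . 1 2 .
Index 0: author = original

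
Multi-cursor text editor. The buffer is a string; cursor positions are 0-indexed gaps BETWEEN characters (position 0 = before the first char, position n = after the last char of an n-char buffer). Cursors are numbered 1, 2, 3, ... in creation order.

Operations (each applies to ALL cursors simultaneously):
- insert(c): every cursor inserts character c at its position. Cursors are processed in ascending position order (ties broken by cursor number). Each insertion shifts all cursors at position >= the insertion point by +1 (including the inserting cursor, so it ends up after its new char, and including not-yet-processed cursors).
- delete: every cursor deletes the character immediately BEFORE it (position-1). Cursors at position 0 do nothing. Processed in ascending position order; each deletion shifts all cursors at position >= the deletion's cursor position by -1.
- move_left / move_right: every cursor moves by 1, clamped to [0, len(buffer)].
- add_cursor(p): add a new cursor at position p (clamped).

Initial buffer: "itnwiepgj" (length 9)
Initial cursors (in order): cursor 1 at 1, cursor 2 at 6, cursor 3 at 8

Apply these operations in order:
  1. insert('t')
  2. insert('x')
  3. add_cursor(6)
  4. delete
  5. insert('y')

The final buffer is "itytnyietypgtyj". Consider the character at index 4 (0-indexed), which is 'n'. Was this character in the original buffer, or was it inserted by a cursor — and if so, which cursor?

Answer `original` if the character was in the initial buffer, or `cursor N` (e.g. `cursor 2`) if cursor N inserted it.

Answer: original

Derivation:
After op 1 (insert('t')): buffer="ittnwietpgtj" (len 12), cursors c1@2 c2@8 c3@11, authorship .1.....2..3.
After op 2 (insert('x')): buffer="itxtnwietxpgtxj" (len 15), cursors c1@3 c2@10 c3@14, authorship .11.....22..33.
After op 3 (add_cursor(6)): buffer="itxtnwietxpgtxj" (len 15), cursors c1@3 c4@6 c2@10 c3@14, authorship .11.....22..33.
After op 4 (delete): buffer="ittnietpgtj" (len 11), cursors c1@2 c4@4 c2@7 c3@10, authorship .1....2..3.
After op 5 (insert('y')): buffer="itytnyietypgtyj" (len 15), cursors c1@3 c4@6 c2@10 c3@14, authorship .11..4..22..33.
Authorship (.=original, N=cursor N): . 1 1 . . 4 . . 2 2 . . 3 3 .
Index 4: author = original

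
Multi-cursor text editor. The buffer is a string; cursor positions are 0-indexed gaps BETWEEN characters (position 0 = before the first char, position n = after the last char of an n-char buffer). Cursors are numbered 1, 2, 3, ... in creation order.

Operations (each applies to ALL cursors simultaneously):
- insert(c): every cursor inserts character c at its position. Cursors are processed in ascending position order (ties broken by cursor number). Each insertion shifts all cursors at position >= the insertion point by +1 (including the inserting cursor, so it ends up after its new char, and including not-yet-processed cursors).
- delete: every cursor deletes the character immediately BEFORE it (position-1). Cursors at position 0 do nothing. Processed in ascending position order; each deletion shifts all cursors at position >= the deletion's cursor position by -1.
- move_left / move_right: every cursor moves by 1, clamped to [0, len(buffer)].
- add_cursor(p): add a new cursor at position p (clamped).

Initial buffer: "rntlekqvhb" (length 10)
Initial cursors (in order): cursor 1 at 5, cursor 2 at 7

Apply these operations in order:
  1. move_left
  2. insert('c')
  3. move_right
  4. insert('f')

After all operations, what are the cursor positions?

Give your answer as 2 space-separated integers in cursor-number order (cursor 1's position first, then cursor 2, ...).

Answer: 7 11

Derivation:
After op 1 (move_left): buffer="rntlekqvhb" (len 10), cursors c1@4 c2@6, authorship ..........
After op 2 (insert('c')): buffer="rntlcekcqvhb" (len 12), cursors c1@5 c2@8, authorship ....1..2....
After op 3 (move_right): buffer="rntlcekcqvhb" (len 12), cursors c1@6 c2@9, authorship ....1..2....
After op 4 (insert('f')): buffer="rntlcefkcqfvhb" (len 14), cursors c1@7 c2@11, authorship ....1.1.2.2...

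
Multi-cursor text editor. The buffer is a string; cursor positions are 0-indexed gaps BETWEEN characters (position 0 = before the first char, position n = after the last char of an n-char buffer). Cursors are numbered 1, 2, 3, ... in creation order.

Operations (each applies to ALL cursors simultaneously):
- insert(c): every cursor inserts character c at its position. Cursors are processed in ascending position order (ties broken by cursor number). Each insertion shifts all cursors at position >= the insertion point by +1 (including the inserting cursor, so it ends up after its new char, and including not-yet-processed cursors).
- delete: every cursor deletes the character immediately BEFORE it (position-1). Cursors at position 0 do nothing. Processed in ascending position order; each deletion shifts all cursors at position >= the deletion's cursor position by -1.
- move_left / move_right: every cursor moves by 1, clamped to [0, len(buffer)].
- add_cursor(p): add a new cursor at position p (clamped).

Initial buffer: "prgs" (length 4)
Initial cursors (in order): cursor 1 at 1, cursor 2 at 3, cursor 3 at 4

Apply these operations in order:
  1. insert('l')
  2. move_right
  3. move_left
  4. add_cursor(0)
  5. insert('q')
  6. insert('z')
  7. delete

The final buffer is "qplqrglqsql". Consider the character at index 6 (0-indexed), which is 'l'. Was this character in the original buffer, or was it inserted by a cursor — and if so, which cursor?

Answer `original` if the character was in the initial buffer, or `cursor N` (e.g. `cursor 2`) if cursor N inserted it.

Answer: cursor 2

Derivation:
After op 1 (insert('l')): buffer="plrglsl" (len 7), cursors c1@2 c2@5 c3@7, authorship .1..2.3
After op 2 (move_right): buffer="plrglsl" (len 7), cursors c1@3 c2@6 c3@7, authorship .1..2.3
After op 3 (move_left): buffer="plrglsl" (len 7), cursors c1@2 c2@5 c3@6, authorship .1..2.3
After op 4 (add_cursor(0)): buffer="plrglsl" (len 7), cursors c4@0 c1@2 c2@5 c3@6, authorship .1..2.3
After op 5 (insert('q')): buffer="qplqrglqsql" (len 11), cursors c4@1 c1@4 c2@8 c3@10, authorship 4.11..22.33
After op 6 (insert('z')): buffer="qzplqzrglqzsqzl" (len 15), cursors c4@2 c1@6 c2@11 c3@14, authorship 44.111..222.333
After op 7 (delete): buffer="qplqrglqsql" (len 11), cursors c4@1 c1@4 c2@8 c3@10, authorship 4.11..22.33
Authorship (.=original, N=cursor N): 4 . 1 1 . . 2 2 . 3 3
Index 6: author = 2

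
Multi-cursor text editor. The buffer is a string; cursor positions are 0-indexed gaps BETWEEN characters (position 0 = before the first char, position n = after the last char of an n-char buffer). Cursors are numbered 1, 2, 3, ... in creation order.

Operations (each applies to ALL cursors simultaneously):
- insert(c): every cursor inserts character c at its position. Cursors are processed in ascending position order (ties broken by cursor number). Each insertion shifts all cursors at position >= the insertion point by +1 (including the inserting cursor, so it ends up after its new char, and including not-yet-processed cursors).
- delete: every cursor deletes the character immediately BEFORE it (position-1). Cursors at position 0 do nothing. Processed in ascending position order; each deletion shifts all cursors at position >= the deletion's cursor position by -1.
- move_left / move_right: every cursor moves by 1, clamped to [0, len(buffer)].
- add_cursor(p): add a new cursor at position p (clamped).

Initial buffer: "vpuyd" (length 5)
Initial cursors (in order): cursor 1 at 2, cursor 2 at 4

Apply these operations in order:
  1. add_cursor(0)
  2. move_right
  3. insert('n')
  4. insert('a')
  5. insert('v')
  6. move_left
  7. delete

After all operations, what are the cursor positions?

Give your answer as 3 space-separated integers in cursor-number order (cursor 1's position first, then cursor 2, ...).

After op 1 (add_cursor(0)): buffer="vpuyd" (len 5), cursors c3@0 c1@2 c2@4, authorship .....
After op 2 (move_right): buffer="vpuyd" (len 5), cursors c3@1 c1@3 c2@5, authorship .....
After op 3 (insert('n')): buffer="vnpunydn" (len 8), cursors c3@2 c1@5 c2@8, authorship .3..1..2
After op 4 (insert('a')): buffer="vnapunaydna" (len 11), cursors c3@3 c1@7 c2@11, authorship .33..11..22
After op 5 (insert('v')): buffer="vnavpunavydnav" (len 14), cursors c3@4 c1@9 c2@14, authorship .333..111..222
After op 6 (move_left): buffer="vnavpunavydnav" (len 14), cursors c3@3 c1@8 c2@13, authorship .333..111..222
After op 7 (delete): buffer="vnvpunvydnv" (len 11), cursors c3@2 c1@6 c2@10, authorship .33..11..22

Answer: 6 10 2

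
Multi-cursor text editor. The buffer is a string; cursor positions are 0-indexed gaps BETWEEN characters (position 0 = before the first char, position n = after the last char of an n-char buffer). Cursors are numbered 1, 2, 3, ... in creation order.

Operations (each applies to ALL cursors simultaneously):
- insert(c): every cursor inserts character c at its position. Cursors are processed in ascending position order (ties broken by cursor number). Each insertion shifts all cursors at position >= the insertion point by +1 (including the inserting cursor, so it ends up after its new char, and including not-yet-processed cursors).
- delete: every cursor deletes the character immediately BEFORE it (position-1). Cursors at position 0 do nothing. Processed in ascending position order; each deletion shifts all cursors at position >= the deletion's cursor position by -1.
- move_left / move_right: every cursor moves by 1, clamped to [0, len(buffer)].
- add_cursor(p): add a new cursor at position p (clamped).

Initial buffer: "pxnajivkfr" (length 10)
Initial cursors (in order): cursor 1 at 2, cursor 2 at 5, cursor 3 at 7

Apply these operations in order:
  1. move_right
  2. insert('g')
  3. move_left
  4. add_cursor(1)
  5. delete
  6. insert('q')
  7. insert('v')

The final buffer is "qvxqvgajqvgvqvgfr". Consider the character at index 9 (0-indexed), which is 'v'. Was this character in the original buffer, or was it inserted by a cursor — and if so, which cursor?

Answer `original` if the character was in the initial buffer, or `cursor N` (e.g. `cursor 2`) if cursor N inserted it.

After op 1 (move_right): buffer="pxnajivkfr" (len 10), cursors c1@3 c2@6 c3@8, authorship ..........
After op 2 (insert('g')): buffer="pxngajigvkgfr" (len 13), cursors c1@4 c2@8 c3@11, authorship ...1...2..3..
After op 3 (move_left): buffer="pxngajigvkgfr" (len 13), cursors c1@3 c2@7 c3@10, authorship ...1...2..3..
After op 4 (add_cursor(1)): buffer="pxngajigvkgfr" (len 13), cursors c4@1 c1@3 c2@7 c3@10, authorship ...1...2..3..
After op 5 (delete): buffer="xgajgvgfr" (len 9), cursors c4@0 c1@1 c2@4 c3@6, authorship .1..2.3..
After op 6 (insert('q')): buffer="qxqgajqgvqgfr" (len 13), cursors c4@1 c1@3 c2@7 c3@10, authorship 4.11..22.33..
After op 7 (insert('v')): buffer="qvxqvgajqvgvqvgfr" (len 17), cursors c4@2 c1@5 c2@10 c3@14, authorship 44.111..222.333..
Authorship (.=original, N=cursor N): 4 4 . 1 1 1 . . 2 2 2 . 3 3 3 . .
Index 9: author = 2

Answer: cursor 2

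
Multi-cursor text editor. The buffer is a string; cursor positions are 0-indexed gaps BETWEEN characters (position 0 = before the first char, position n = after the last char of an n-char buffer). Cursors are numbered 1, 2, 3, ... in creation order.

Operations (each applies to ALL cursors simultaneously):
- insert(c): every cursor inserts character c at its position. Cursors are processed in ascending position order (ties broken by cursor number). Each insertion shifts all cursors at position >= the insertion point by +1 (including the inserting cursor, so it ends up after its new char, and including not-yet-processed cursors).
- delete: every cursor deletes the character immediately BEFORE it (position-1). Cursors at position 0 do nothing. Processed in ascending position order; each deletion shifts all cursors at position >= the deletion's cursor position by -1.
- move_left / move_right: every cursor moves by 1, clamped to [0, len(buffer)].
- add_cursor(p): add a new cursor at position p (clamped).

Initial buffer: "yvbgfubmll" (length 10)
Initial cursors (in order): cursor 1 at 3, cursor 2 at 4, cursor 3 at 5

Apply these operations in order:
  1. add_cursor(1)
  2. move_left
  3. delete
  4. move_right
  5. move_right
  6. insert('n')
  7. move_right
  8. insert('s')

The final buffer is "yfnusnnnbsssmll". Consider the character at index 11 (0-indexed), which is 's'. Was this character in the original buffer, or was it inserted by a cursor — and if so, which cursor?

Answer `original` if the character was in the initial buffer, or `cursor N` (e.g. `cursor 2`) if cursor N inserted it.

Answer: cursor 3

Derivation:
After op 1 (add_cursor(1)): buffer="yvbgfubmll" (len 10), cursors c4@1 c1@3 c2@4 c3@5, authorship ..........
After op 2 (move_left): buffer="yvbgfubmll" (len 10), cursors c4@0 c1@2 c2@3 c3@4, authorship ..........
After op 3 (delete): buffer="yfubmll" (len 7), cursors c4@0 c1@1 c2@1 c3@1, authorship .......
After op 4 (move_right): buffer="yfubmll" (len 7), cursors c4@1 c1@2 c2@2 c3@2, authorship .......
After op 5 (move_right): buffer="yfubmll" (len 7), cursors c4@2 c1@3 c2@3 c3@3, authorship .......
After op 6 (insert('n')): buffer="yfnunnnbmll" (len 11), cursors c4@3 c1@7 c2@7 c3@7, authorship ..4.123....
After op 7 (move_right): buffer="yfnunnnbmll" (len 11), cursors c4@4 c1@8 c2@8 c3@8, authorship ..4.123....
After op 8 (insert('s')): buffer="yfnusnnnbsssmll" (len 15), cursors c4@5 c1@12 c2@12 c3@12, authorship ..4.4123.123...
Authorship (.=original, N=cursor N): . . 4 . 4 1 2 3 . 1 2 3 . . .
Index 11: author = 3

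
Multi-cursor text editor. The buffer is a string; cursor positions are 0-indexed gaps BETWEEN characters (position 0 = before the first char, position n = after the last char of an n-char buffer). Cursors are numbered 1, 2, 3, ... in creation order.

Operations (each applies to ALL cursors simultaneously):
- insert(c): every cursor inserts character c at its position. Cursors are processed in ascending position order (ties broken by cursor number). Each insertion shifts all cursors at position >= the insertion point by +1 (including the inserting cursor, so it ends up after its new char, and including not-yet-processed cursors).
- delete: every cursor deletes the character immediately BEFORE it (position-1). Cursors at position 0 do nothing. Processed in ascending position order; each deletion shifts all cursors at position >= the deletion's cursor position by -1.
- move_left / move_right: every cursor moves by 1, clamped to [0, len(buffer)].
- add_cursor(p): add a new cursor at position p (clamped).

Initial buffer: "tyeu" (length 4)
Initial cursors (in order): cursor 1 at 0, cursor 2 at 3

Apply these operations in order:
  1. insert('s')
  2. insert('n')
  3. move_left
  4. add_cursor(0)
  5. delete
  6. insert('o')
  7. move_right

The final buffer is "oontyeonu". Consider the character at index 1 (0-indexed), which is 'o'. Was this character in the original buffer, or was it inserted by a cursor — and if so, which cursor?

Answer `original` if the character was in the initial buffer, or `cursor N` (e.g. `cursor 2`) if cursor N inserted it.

After op 1 (insert('s')): buffer="styesu" (len 6), cursors c1@1 c2@5, authorship 1...2.
After op 2 (insert('n')): buffer="sntyesnu" (len 8), cursors c1@2 c2@7, authorship 11...22.
After op 3 (move_left): buffer="sntyesnu" (len 8), cursors c1@1 c2@6, authorship 11...22.
After op 4 (add_cursor(0)): buffer="sntyesnu" (len 8), cursors c3@0 c1@1 c2@6, authorship 11...22.
After op 5 (delete): buffer="ntyenu" (len 6), cursors c1@0 c3@0 c2@4, authorship 1...2.
After op 6 (insert('o')): buffer="oontyeonu" (len 9), cursors c1@2 c3@2 c2@7, authorship 131...22.
After op 7 (move_right): buffer="oontyeonu" (len 9), cursors c1@3 c3@3 c2@8, authorship 131...22.
Authorship (.=original, N=cursor N): 1 3 1 . . . 2 2 .
Index 1: author = 3

Answer: cursor 3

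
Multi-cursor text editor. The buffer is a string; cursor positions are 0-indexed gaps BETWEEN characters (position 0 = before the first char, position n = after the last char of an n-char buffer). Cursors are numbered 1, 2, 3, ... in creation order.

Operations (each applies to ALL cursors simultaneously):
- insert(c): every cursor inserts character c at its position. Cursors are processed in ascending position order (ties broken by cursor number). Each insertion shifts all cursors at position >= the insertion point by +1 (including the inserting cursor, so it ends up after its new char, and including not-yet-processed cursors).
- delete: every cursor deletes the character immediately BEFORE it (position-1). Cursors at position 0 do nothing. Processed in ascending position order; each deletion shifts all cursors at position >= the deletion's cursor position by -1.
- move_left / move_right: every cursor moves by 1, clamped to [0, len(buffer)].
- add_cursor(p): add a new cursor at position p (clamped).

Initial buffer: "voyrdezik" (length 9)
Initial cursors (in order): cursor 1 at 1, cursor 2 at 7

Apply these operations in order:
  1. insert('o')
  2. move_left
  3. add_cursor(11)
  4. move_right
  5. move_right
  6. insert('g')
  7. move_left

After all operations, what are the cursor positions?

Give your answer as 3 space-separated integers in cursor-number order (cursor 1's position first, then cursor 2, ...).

Answer: 3 11 13

Derivation:
After op 1 (insert('o')): buffer="vooyrdezoik" (len 11), cursors c1@2 c2@9, authorship .1......2..
After op 2 (move_left): buffer="vooyrdezoik" (len 11), cursors c1@1 c2@8, authorship .1......2..
After op 3 (add_cursor(11)): buffer="vooyrdezoik" (len 11), cursors c1@1 c2@8 c3@11, authorship .1......2..
After op 4 (move_right): buffer="vooyrdezoik" (len 11), cursors c1@2 c2@9 c3@11, authorship .1......2..
After op 5 (move_right): buffer="vooyrdezoik" (len 11), cursors c1@3 c2@10 c3@11, authorship .1......2..
After op 6 (insert('g')): buffer="voogyrdezoigkg" (len 14), cursors c1@4 c2@12 c3@14, authorship .1.1.....2.2.3
After op 7 (move_left): buffer="voogyrdezoigkg" (len 14), cursors c1@3 c2@11 c3@13, authorship .1.1.....2.2.3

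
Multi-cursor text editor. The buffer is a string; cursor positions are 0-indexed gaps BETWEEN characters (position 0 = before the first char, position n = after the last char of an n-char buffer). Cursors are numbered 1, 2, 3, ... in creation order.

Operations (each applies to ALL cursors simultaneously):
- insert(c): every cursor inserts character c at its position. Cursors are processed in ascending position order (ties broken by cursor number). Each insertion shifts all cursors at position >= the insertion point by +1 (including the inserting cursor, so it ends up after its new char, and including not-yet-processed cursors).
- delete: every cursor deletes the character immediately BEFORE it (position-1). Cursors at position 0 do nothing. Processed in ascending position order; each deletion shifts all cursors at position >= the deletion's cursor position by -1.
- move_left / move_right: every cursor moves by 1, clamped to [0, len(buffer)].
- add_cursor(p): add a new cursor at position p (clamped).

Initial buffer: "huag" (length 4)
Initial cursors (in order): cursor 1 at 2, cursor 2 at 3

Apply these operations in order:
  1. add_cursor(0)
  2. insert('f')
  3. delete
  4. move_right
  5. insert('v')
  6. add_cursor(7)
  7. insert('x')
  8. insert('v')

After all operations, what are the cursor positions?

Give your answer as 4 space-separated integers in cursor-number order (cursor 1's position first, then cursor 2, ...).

After op 1 (add_cursor(0)): buffer="huag" (len 4), cursors c3@0 c1@2 c2@3, authorship ....
After op 2 (insert('f')): buffer="fhufafg" (len 7), cursors c3@1 c1@4 c2@6, authorship 3..1.2.
After op 3 (delete): buffer="huag" (len 4), cursors c3@0 c1@2 c2@3, authorship ....
After op 4 (move_right): buffer="huag" (len 4), cursors c3@1 c1@3 c2@4, authorship ....
After op 5 (insert('v')): buffer="hvuavgv" (len 7), cursors c3@2 c1@5 c2@7, authorship .3..1.2
After op 6 (add_cursor(7)): buffer="hvuavgv" (len 7), cursors c3@2 c1@5 c2@7 c4@7, authorship .3..1.2
After op 7 (insert('x')): buffer="hvxuavxgvxx" (len 11), cursors c3@3 c1@7 c2@11 c4@11, authorship .33..11.224
After op 8 (insert('v')): buffer="hvxvuavxvgvxxvv" (len 15), cursors c3@4 c1@9 c2@15 c4@15, authorship .333..111.22424

Answer: 9 15 4 15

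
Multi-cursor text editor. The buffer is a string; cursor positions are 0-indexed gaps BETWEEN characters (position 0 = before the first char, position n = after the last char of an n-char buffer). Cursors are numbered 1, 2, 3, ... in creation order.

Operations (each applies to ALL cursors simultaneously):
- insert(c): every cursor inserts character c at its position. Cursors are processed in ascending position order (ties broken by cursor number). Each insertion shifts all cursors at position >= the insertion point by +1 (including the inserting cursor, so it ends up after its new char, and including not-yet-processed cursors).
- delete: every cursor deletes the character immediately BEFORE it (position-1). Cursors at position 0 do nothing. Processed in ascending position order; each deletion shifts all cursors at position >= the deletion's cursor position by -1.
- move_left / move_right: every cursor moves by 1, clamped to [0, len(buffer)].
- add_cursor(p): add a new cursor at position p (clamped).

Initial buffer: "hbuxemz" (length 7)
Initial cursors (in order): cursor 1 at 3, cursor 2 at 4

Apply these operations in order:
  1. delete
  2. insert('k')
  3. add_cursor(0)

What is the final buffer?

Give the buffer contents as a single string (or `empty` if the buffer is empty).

After op 1 (delete): buffer="hbemz" (len 5), cursors c1@2 c2@2, authorship .....
After op 2 (insert('k')): buffer="hbkkemz" (len 7), cursors c1@4 c2@4, authorship ..12...
After op 3 (add_cursor(0)): buffer="hbkkemz" (len 7), cursors c3@0 c1@4 c2@4, authorship ..12...

Answer: hbkkemz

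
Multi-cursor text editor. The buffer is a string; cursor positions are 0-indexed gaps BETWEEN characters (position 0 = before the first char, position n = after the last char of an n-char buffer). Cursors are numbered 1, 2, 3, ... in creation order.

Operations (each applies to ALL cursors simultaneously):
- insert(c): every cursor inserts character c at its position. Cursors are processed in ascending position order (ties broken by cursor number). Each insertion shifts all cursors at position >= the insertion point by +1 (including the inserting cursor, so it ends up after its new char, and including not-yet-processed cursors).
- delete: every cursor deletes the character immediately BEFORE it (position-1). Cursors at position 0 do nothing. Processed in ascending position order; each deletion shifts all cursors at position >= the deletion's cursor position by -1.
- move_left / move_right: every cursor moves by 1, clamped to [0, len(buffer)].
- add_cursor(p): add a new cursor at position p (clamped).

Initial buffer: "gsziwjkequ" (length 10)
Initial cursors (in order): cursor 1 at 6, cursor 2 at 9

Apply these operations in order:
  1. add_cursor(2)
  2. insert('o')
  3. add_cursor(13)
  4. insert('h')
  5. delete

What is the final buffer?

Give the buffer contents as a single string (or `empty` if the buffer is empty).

After op 1 (add_cursor(2)): buffer="gsziwjkequ" (len 10), cursors c3@2 c1@6 c2@9, authorship ..........
After op 2 (insert('o')): buffer="gsoziwjokeqou" (len 13), cursors c3@3 c1@8 c2@12, authorship ..3....1...2.
After op 3 (add_cursor(13)): buffer="gsoziwjokeqou" (len 13), cursors c3@3 c1@8 c2@12 c4@13, authorship ..3....1...2.
After op 4 (insert('h')): buffer="gsohziwjohkeqohuh" (len 17), cursors c3@4 c1@10 c2@15 c4@17, authorship ..33....11...22.4
After op 5 (delete): buffer="gsoziwjokeqou" (len 13), cursors c3@3 c1@8 c2@12 c4@13, authorship ..3....1...2.

Answer: gsoziwjokeqou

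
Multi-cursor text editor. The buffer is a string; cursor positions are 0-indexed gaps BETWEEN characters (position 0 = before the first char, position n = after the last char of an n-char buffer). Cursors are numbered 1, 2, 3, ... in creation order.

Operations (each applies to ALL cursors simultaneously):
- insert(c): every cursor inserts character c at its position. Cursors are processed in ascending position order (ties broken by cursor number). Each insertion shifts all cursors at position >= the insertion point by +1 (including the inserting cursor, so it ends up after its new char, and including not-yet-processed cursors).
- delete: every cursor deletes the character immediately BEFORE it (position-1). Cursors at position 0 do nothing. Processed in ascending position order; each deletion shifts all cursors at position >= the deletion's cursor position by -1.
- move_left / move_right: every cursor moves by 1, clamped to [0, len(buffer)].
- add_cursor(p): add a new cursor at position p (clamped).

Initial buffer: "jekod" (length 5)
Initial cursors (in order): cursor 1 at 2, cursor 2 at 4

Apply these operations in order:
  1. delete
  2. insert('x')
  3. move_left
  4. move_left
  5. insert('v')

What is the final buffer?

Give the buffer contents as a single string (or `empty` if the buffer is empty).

Answer: vjxvkxd

Derivation:
After op 1 (delete): buffer="jkd" (len 3), cursors c1@1 c2@2, authorship ...
After op 2 (insert('x')): buffer="jxkxd" (len 5), cursors c1@2 c2@4, authorship .1.2.
After op 3 (move_left): buffer="jxkxd" (len 5), cursors c1@1 c2@3, authorship .1.2.
After op 4 (move_left): buffer="jxkxd" (len 5), cursors c1@0 c2@2, authorship .1.2.
After op 5 (insert('v')): buffer="vjxvkxd" (len 7), cursors c1@1 c2@4, authorship 1.12.2.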